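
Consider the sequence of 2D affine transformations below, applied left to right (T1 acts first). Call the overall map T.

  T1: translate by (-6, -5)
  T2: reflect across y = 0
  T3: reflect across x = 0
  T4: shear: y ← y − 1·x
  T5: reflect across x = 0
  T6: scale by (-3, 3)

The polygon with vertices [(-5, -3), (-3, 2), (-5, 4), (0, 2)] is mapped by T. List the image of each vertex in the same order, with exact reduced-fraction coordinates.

T1 translate by (-6, -5): (-5, -3) → (-11, -8); (-3, 2) → (-9, -3); (-5, 4) → (-11, -1); (0, 2) → (-6, -3)
T2 reflect across y = 0: (-11, -8) → (-11, 8); (-9, -3) → (-9, 3); (-11, -1) → (-11, 1); (-6, -3) → (-6, 3)
T3 reflect across x = 0: (-11, 8) → (11, 8); (-9, 3) → (9, 3); (-11, 1) → (11, 1); (-6, 3) → (6, 3)
T4 shear: y ← y − 1·x: (11, 8) → (11, -3); (9, 3) → (9, -6); (11, 1) → (11, -10); (6, 3) → (6, -3)
T5 reflect across x = 0: (11, -3) → (-11, -3); (9, -6) → (-9, -6); (11, -10) → (-11, -10); (6, -3) → (-6, -3)
T6 scale by (-3, 3): (-11, -3) → (33, -9); (-9, -6) → (27, -18); (-11, -10) → (33, -30); (-6, -3) → (18, -9)

image vertices: (33, -9), (27, -18), (33, -30), (18, -9)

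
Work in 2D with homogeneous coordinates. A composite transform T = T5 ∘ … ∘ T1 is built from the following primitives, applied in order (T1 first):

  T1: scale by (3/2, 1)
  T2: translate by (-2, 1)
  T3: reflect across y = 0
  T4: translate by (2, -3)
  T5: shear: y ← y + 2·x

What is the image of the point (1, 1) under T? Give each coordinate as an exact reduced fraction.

T1 scale by (3/2, 1): (1, 1) → (3/2, 1)
T2 translate by (-2, 1): (3/2, 1) → (-1/2, 2)
T3 reflect across y = 0: (-1/2, 2) → (-1/2, -2)
T4 translate by (2, -3): (-1/2, -2) → (3/2, -5)
T5 shear: y ← y + 2·x: (3/2, -5) → (3/2, -2)

T(p) = (3/2, -2)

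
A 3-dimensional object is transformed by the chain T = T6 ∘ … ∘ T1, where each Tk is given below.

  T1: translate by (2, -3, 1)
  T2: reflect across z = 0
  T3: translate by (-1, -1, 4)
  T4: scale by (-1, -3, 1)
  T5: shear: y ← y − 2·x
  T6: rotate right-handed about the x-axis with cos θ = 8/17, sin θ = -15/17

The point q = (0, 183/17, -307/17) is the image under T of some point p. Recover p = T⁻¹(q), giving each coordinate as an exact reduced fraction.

T1 = [1 0 0 2; 0 1 0 -3; 0 0 1 1; 0 0 0 1]
T2·T1 = [1 0 0 2; 0 1 0 -3; 0 0 -1 -1; 0 0 0 1]
T3·…·T1 = [1 0 0 1; 0 1 0 -4; 0 0 -1 3; 0 0 0 1]
T4·…·T1 = [-1 0 0 -1; 0 -3 0 12; 0 0 -1 3; 0 0 0 1]
T5·…·T1 = [-1 0 0 -1; 2 -3 0 14; 0 0 -1 3; 0 0 0 1]
T6·…·T1 = [-1 0 0 -1; 16/17 -24/17 -15/17 157/17; -30/17 45/17 -8/17 -186/17; 0 0 0 1]
det M = -3; M⁻¹ = [-1 0 0 -1; -2/3 -8/51 5/17 4; 0 -15/17 -8/17 3; 0 0 0 1]
M⁻¹ · (0, 183/17, -307/17)ᵀ = (-1, -3, 2)ᵀ

p = (-1, -3, 2)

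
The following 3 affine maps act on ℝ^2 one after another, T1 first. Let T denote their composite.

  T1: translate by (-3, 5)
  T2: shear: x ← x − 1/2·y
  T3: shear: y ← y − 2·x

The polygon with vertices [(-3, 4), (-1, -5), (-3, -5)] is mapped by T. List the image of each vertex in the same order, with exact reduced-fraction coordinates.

T1 translate by (-3, 5): (-3, 4) → (-6, 9); (-1, -5) → (-4, 0); (-3, -5) → (-6, 0)
T2 shear: x ← x − 1/2·y: (-6, 9) → (-21/2, 9); (-4, 0) → (-4, 0); (-6, 0) → (-6, 0)
T3 shear: y ← y − 2·x: (-21/2, 9) → (-21/2, 30); (-4, 0) → (-4, 8); (-6, 0) → (-6, 12)

image vertices: (-21/2, 30), (-4, 8), (-6, 12)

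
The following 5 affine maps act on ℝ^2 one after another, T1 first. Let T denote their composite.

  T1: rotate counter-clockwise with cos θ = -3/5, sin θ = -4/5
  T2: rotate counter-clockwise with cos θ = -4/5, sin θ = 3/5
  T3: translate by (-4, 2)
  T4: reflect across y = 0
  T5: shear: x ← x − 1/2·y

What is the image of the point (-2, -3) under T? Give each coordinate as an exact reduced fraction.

T1 rotate counter-clockwise with cos θ = -3/5, sin θ = -4/5: (-2, -3) → (-6/5, 17/5)
T2 rotate counter-clockwise with cos θ = -4/5, sin θ = 3/5: (-6/5, 17/5) → (-27/25, -86/25)
T3 translate by (-4, 2): (-27/25, -86/25) → (-127/25, -36/25)
T4 reflect across y = 0: (-127/25, -36/25) → (-127/25, 36/25)
T5 shear: x ← x − 1/2·y: (-127/25, 36/25) → (-29/5, 36/25)

T(p) = (-29/5, 36/25)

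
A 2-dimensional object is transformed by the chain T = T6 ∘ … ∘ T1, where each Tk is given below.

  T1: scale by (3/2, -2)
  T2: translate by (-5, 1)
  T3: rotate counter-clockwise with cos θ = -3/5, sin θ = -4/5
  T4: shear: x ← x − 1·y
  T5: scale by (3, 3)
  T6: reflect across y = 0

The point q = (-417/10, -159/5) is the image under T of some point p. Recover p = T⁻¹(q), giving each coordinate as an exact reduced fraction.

p = (-1, 5)

T1 = [3/2 0 0; 0 -2 0; 0 0 1]
T2·T1 = [3/2 0 -5; 0 -2 1; 0 0 1]
T3·…·T1 = [-9/10 -8/5 19/5; -6/5 6/5 17/5; 0 0 1]
T4·…·T1 = [3/10 -14/5 2/5; -6/5 6/5 17/5; 0 0 1]
T5·…·T1 = [9/10 -42/5 6/5; -18/5 18/5 51/5; 0 0 1]
T6·…·T1 = [9/10 -42/5 6/5; 18/5 -18/5 -51/5; 0 0 1]
det M = 27; M⁻¹ = [-2/15 14/45 10/3; -2/15 1/30 1/2; 0 0 1]
M⁻¹ · (-417/10, -159/5)ᵀ = (-1, 5)ᵀ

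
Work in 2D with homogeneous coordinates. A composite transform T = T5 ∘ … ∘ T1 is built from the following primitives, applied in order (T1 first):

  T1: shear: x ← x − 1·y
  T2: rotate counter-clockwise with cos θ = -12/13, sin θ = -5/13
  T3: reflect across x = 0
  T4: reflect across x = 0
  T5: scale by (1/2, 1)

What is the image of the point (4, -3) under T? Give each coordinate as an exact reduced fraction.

T(p) = (-99/26, 1/13)

T1 shear: x ← x − 1·y: (4, -3) → (7, -3)
T2 rotate counter-clockwise with cos θ = -12/13, sin θ = -5/13: (7, -3) → (-99/13, 1/13)
T3 reflect across x = 0: (-99/13, 1/13) → (99/13, 1/13)
T4 reflect across x = 0: (99/13, 1/13) → (-99/13, 1/13)
T5 scale by (1/2, 1): (-99/13, 1/13) → (-99/26, 1/13)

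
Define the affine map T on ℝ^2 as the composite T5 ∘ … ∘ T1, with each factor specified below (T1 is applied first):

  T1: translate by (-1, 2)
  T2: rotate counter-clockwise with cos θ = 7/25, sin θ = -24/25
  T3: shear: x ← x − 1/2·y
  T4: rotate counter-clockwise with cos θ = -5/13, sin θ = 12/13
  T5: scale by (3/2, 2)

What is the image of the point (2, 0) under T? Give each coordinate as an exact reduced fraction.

T1 translate by (-1, 2): (2, 0) → (1, 2)
T2 rotate counter-clockwise with cos θ = 7/25, sin θ = -24/25: (1, 2) → (11/5, -2/5)
T3 shear: x ← x − 1/2·y: (11/5, -2/5) → (12/5, -2/5)
T4 rotate counter-clockwise with cos θ = -5/13, sin θ = 12/13: (12/5, -2/5) → (-36/65, 154/65)
T5 scale by (3/2, 2): (-36/65, 154/65) → (-54/65, 308/65)

T(p) = (-54/65, 308/65)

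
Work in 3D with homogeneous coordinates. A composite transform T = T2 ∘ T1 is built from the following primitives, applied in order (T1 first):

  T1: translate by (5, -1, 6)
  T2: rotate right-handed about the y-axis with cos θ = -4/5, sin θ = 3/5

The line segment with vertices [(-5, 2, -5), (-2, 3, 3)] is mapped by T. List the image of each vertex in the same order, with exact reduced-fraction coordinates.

image vertices: (3/5, 1, -4/5), (3, 2, -9)

T1 translate by (5, -1, 6): (-5, 2, -5) → (0, 1, 1); (-2, 3, 3) → (3, 2, 9)
T2 rotate right-handed about the y-axis with cos θ = -4/5, sin θ = 3/5: (0, 1, 1) → (3/5, 1, -4/5); (3, 2, 9) → (3, 2, -9)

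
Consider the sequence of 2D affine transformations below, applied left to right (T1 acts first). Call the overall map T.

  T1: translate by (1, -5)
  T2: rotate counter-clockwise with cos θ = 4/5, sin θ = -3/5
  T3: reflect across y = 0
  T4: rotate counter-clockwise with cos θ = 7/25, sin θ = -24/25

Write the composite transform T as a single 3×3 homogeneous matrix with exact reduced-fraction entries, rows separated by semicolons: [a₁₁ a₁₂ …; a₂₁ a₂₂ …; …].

T1 = [1 0 1; 0 1 -5; 0 0 1]
T2·T1 = [4/5 3/5 -11/5; -3/5 4/5 -23/5; 0 0 1]
T3·…·T1 = [4/5 3/5 -11/5; 3/5 -4/5 23/5; 0 0 1]
T4·…·T1 = [4/5 -3/5 19/5; -3/5 -4/5 17/5; 0 0 1]

T = [4/5 -3/5 19/5; -3/5 -4/5 17/5; 0 0 1]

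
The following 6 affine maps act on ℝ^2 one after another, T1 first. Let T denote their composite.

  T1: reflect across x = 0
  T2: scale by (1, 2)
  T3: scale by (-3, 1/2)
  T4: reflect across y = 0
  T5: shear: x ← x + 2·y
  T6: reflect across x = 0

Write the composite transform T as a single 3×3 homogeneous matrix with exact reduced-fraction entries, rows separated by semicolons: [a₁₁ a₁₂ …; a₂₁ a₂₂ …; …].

T = [-3 2 0; 0 -1 0; 0 0 1]

T1 = [-1 0 0; 0 1 0; 0 0 1]
T2·T1 = [-1 0 0; 0 2 0; 0 0 1]
T3·…·T1 = [3 0 0; 0 1 0; 0 0 1]
T4·…·T1 = [3 0 0; 0 -1 0; 0 0 1]
T5·…·T1 = [3 -2 0; 0 -1 0; 0 0 1]
T6·…·T1 = [-3 2 0; 0 -1 0; 0 0 1]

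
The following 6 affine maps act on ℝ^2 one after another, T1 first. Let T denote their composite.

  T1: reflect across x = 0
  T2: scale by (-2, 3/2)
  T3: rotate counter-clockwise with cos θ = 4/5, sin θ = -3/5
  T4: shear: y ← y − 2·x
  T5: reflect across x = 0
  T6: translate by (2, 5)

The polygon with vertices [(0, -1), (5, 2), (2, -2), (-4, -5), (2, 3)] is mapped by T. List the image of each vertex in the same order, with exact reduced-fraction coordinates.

image vertices: (29/10, 28/5), (-39/5, -91/5), (3/5, -13/5), (129/10, 128/5), (-39/10, -28/5)

T1 reflect across x = 0: (0, -1) → (0, -1); (5, 2) → (-5, 2); (2, -2) → (-2, -2); (-4, -5) → (4, -5); (2, 3) → (-2, 3)
T2 scale by (-2, 3/2): (0, -1) → (0, -3/2); (-5, 2) → (10, 3); (-2, -2) → (4, -3); (4, -5) → (-8, -15/2); (-2, 3) → (4, 9/2)
T3 rotate counter-clockwise with cos θ = 4/5, sin θ = -3/5: (0, -3/2) → (-9/10, -6/5); (10, 3) → (49/5, -18/5); (4, -3) → (7/5, -24/5); (-8, -15/2) → (-109/10, -6/5); (4, 9/2) → (59/10, 6/5)
T4 shear: y ← y − 2·x: (-9/10, -6/5) → (-9/10, 3/5); (49/5, -18/5) → (49/5, -116/5); (7/5, -24/5) → (7/5, -38/5); (-109/10, -6/5) → (-109/10, 103/5); (59/10, 6/5) → (59/10, -53/5)
T5 reflect across x = 0: (-9/10, 3/5) → (9/10, 3/5); (49/5, -116/5) → (-49/5, -116/5); (7/5, -38/5) → (-7/5, -38/5); (-109/10, 103/5) → (109/10, 103/5); (59/10, -53/5) → (-59/10, -53/5)
T6 translate by (2, 5): (9/10, 3/5) → (29/10, 28/5); (-49/5, -116/5) → (-39/5, -91/5); (-7/5, -38/5) → (3/5, -13/5); (109/10, 103/5) → (129/10, 128/5); (-59/10, -53/5) → (-39/10, -28/5)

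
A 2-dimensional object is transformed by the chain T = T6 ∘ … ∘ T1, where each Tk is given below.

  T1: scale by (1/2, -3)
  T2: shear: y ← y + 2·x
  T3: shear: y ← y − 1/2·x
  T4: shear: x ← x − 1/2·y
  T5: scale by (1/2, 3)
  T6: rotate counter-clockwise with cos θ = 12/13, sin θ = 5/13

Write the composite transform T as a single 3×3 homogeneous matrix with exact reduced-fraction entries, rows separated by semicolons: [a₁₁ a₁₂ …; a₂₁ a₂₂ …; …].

T1 = [1/2 0 0; 0 -3 0; 0 0 1]
T2·T1 = [1/2 0 0; 1 -3 0; 0 0 1]
T3·…·T1 = [1/2 0 0; 3/4 -3 0; 0 0 1]
T4·…·T1 = [1/8 3/2 0; 3/4 -3 0; 0 0 1]
T5·…·T1 = [1/16 3/4 0; 9/4 -9 0; 0 0 1]
T6·…·T1 = [-21/26 54/13 0; 437/208 -417/52 0; 0 0 1]

T = [-21/26 54/13 0; 437/208 -417/52 0; 0 0 1]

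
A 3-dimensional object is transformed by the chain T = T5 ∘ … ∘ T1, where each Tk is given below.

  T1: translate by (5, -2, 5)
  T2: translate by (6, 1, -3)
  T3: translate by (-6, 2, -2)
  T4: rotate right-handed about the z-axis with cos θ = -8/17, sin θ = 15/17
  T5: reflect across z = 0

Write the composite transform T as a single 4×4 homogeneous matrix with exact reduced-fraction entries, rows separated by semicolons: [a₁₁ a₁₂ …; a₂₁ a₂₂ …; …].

T = [-8/17 -15/17 0 -55/17; 15/17 -8/17 0 67/17; 0 0 -1 0; 0 0 0 1]

T1 = [1 0 0 5; 0 1 0 -2; 0 0 1 5; 0 0 0 1]
T2·T1 = [1 0 0 11; 0 1 0 -1; 0 0 1 2; 0 0 0 1]
T3·…·T1 = [1 0 0 5; 0 1 0 1; 0 0 1 0; 0 0 0 1]
T4·…·T1 = [-8/17 -15/17 0 -55/17; 15/17 -8/17 0 67/17; 0 0 1 0; 0 0 0 1]
T5·…·T1 = [-8/17 -15/17 0 -55/17; 15/17 -8/17 0 67/17; 0 0 -1 0; 0 0 0 1]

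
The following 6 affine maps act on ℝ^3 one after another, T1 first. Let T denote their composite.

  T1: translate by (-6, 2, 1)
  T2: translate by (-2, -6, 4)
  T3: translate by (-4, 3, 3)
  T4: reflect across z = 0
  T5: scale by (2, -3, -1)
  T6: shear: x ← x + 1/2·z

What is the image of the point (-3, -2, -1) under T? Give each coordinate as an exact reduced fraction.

T1 translate by (-6, 2, 1): (-3, -2, -1) → (-9, 0, 0)
T2 translate by (-2, -6, 4): (-9, 0, 0) → (-11, -6, 4)
T3 translate by (-4, 3, 3): (-11, -6, 4) → (-15, -3, 7)
T4 reflect across z = 0: (-15, -3, 7) → (-15, -3, -7)
T5 scale by (2, -3, -1): (-15, -3, -7) → (-30, 9, 7)
T6 shear: x ← x + 1/2·z: (-30, 9, 7) → (-53/2, 9, 7)

T(p) = (-53/2, 9, 7)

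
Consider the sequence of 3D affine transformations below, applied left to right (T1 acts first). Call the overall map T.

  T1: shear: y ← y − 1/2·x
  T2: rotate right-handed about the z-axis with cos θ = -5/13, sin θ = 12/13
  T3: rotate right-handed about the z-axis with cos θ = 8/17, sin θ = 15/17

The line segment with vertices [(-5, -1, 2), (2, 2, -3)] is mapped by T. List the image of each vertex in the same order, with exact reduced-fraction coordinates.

image vertices: (2137/442, -435/221, 2), (-461/221, -178/221, -3)

T1 shear: y ← y − 1/2·x: (-5, -1, 2) → (-5, 3/2, 2); (2, 2, -3) → (2, 1, -3)
T2 rotate right-handed about the z-axis with cos θ = -5/13, sin θ = 12/13: (-5, 3/2, 2) → (7/13, -135/26, 2); (2, 1, -3) → (-22/13, 19/13, -3)
T3 rotate right-handed about the z-axis with cos θ = 8/17, sin θ = 15/17: (7/13, -135/26, 2) → (2137/442, -435/221, 2); (-22/13, 19/13, -3) → (-461/221, -178/221, -3)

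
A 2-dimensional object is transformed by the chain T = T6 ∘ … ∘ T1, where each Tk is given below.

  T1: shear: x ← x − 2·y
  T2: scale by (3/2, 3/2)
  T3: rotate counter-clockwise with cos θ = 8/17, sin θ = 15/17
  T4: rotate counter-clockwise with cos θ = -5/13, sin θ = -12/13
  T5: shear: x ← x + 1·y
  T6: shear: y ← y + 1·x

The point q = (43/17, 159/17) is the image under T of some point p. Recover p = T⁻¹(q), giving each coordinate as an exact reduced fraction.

T1 = [1 -2 0; 0 1 0; 0 0 1]
T2·T1 = [3/2 -3 0; 0 3/2 0; 0 0 1]
T3·…·T1 = [12/17 -93/34 0; 45/34 -33/17 0; 0 0 1]
T4·…·T1 = [210/221 -327/442 0; -513/442 723/221 0; 0 0 1]
T5·…·T1 = [-93/442 1119/442 0; -513/442 723/221 0; 0 0 1]
T6·…·T1 = [-93/442 1119/442 0; -303/221 2565/442 0; 0 0 1]
det M = 9/4; M⁻¹ = [570/221 -746/663 0; 404/663 -62/663 0; 0 0 1]
M⁻¹ · (43/17, 159/17)ᵀ = (-4, 2/3)ᵀ

p = (-4, 2/3)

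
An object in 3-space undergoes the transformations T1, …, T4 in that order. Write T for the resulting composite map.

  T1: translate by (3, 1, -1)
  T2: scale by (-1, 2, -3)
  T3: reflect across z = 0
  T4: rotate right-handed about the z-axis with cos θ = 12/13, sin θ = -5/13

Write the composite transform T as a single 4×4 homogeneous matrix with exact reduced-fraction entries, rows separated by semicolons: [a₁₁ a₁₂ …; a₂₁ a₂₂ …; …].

T1 = [1 0 0 3; 0 1 0 1; 0 0 1 -1; 0 0 0 1]
T2·T1 = [-1 0 0 -3; 0 2 0 2; 0 0 -3 3; 0 0 0 1]
T3·…·T1 = [-1 0 0 -3; 0 2 0 2; 0 0 3 -3; 0 0 0 1]
T4·…·T1 = [-12/13 10/13 0 -2; 5/13 24/13 0 3; 0 0 3 -3; 0 0 0 1]

T = [-12/13 10/13 0 -2; 5/13 24/13 0 3; 0 0 3 -3; 0 0 0 1]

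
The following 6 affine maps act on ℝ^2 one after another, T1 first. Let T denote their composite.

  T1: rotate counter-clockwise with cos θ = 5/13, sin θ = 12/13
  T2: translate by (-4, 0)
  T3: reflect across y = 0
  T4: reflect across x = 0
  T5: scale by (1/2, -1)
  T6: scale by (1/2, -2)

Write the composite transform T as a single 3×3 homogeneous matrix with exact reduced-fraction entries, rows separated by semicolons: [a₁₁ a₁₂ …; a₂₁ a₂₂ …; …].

T = [-5/52 3/13 1; -24/13 -10/13 0; 0 0 1]

T1 = [5/13 -12/13 0; 12/13 5/13 0; 0 0 1]
T2·T1 = [5/13 -12/13 -4; 12/13 5/13 0; 0 0 1]
T3·…·T1 = [5/13 -12/13 -4; -12/13 -5/13 0; 0 0 1]
T4·…·T1 = [-5/13 12/13 4; -12/13 -5/13 0; 0 0 1]
T5·…·T1 = [-5/26 6/13 2; 12/13 5/13 0; 0 0 1]
T6·…·T1 = [-5/52 3/13 1; -24/13 -10/13 0; 0 0 1]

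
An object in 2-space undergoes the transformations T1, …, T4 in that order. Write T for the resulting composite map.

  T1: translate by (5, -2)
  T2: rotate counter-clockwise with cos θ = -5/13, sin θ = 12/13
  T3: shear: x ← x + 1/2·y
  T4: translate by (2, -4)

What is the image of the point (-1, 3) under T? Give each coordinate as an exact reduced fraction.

T1 translate by (5, -2): (-1, 3) → (4, 1)
T2 rotate counter-clockwise with cos θ = -5/13, sin θ = 12/13: (4, 1) → (-32/13, 43/13)
T3 shear: x ← x + 1/2·y: (-32/13, 43/13) → (-21/26, 43/13)
T4 translate by (2, -4): (-21/26, 43/13) → (31/26, -9/13)

T(p) = (31/26, -9/13)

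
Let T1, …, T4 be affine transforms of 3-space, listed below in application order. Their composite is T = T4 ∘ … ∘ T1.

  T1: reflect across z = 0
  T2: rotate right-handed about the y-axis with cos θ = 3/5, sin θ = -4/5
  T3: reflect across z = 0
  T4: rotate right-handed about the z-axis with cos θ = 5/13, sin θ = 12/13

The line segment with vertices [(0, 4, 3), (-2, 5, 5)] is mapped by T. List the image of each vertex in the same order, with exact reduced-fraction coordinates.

T1 reflect across z = 0: (0, 4, 3) → (0, 4, -3); (-2, 5, 5) → (-2, 5, -5)
T2 rotate right-handed about the y-axis with cos θ = 3/5, sin θ = -4/5: (0, 4, -3) → (12/5, 4, -9/5); (-2, 5, -5) → (14/5, 5, -23/5)
T3 reflect across z = 0: (12/5, 4, -9/5) → (12/5, 4, 9/5); (14/5, 5, -23/5) → (14/5, 5, 23/5)
T4 rotate right-handed about the z-axis with cos θ = 5/13, sin θ = 12/13: (12/5, 4, 9/5) → (-36/13, 244/65, 9/5); (14/5, 5, 23/5) → (-46/13, 293/65, 23/5)

image vertices: (-36/13, 244/65, 9/5), (-46/13, 293/65, 23/5)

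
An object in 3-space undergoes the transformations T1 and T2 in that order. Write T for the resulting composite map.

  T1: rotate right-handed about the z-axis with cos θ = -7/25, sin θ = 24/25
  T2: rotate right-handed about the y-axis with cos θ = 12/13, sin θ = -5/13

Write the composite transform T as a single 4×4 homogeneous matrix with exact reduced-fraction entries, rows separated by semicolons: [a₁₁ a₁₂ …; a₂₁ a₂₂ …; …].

T = [-84/325 -288/325 -5/13 0; 24/25 -7/25 0 0; -7/65 -24/65 12/13 0; 0 0 0 1]

T1 = [-7/25 -24/25 0 0; 24/25 -7/25 0 0; 0 0 1 0; 0 0 0 1]
T2·T1 = [-84/325 -288/325 -5/13 0; 24/25 -7/25 0 0; -7/65 -24/65 12/13 0; 0 0 0 1]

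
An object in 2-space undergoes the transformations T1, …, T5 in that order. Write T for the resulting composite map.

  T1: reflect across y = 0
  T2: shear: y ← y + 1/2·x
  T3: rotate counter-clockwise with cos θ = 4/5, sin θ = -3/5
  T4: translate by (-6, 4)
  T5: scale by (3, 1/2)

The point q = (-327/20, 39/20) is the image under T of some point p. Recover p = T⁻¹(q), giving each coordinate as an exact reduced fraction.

T1 = [1 0 0; 0 -1 0; 0 0 1]
T2·T1 = [1 0 0; 1/2 -1 0; 0 0 1]
T3·…·T1 = [11/10 -3/5 0; -1/5 -4/5 0; 0 0 1]
T4·…·T1 = [11/10 -3/5 -6; -1/5 -4/5 4; 0 0 1]
T5·…·T1 = [33/10 -9/5 -18; -1/10 -2/5 2; 0 0 1]
det M = -3/2; M⁻¹ = [4/15 -6/5 36/5; -1/15 -11/5 16/5; 0 0 1]
M⁻¹ · (-327/20, 39/20)ᵀ = (1/2, 0)ᵀ

p = (1/2, 0)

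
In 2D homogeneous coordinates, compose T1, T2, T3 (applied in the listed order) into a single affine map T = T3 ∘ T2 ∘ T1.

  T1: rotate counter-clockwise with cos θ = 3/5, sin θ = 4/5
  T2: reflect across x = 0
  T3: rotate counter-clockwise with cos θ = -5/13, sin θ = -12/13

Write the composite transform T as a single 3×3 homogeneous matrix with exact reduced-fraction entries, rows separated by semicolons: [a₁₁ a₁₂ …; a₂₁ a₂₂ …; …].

T1 = [3/5 -4/5 0; 4/5 3/5 0; 0 0 1]
T2·T1 = [-3/5 4/5 0; 4/5 3/5 0; 0 0 1]
T3·…·T1 = [63/65 16/65 0; 16/65 -63/65 0; 0 0 1]

T = [63/65 16/65 0; 16/65 -63/65 0; 0 0 1]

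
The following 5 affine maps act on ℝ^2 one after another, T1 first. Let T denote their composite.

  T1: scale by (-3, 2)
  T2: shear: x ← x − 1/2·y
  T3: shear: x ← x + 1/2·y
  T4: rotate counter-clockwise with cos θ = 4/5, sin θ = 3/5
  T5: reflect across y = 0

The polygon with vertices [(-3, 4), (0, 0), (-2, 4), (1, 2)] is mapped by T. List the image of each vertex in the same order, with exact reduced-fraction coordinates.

image vertices: (12/5, -59/5), (0, 0), (0, -10), (-24/5, -7/5)

T1 scale by (-3, 2): (-3, 4) → (9, 8); (0, 0) → (0, 0); (-2, 4) → (6, 8); (1, 2) → (-3, 4)
T2 shear: x ← x − 1/2·y: (9, 8) → (5, 8); (0, 0) → (0, 0); (6, 8) → (2, 8); (-3, 4) → (-5, 4)
T3 shear: x ← x + 1/2·y: (5, 8) → (9, 8); (0, 0) → (0, 0); (2, 8) → (6, 8); (-5, 4) → (-3, 4)
T4 rotate counter-clockwise with cos θ = 4/5, sin θ = 3/5: (9, 8) → (12/5, 59/5); (0, 0) → (0, 0); (6, 8) → (0, 10); (-3, 4) → (-24/5, 7/5)
T5 reflect across y = 0: (12/5, 59/5) → (12/5, -59/5); (0, 0) → (0, 0); (0, 10) → (0, -10); (-24/5, 7/5) → (-24/5, -7/5)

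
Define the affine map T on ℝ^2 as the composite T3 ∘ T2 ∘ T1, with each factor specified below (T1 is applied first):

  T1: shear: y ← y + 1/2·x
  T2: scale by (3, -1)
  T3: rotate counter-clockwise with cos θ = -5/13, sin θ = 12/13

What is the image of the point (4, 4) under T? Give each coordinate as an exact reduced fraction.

T1 shear: y ← y + 1/2·x: (4, 4) → (4, 6)
T2 scale by (3, -1): (4, 6) → (12, -6)
T3 rotate counter-clockwise with cos θ = -5/13, sin θ = 12/13: (12, -6) → (12/13, 174/13)

T(p) = (12/13, 174/13)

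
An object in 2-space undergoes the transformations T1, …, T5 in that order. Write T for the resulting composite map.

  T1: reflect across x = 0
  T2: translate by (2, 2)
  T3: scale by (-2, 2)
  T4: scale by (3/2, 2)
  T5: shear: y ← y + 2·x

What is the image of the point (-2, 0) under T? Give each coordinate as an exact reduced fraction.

T1 reflect across x = 0: (-2, 0) → (2, 0)
T2 translate by (2, 2): (2, 0) → (4, 2)
T3 scale by (-2, 2): (4, 2) → (-8, 4)
T4 scale by (3/2, 2): (-8, 4) → (-12, 8)
T5 shear: y ← y + 2·x: (-12, 8) → (-12, -16)

T(p) = (-12, -16)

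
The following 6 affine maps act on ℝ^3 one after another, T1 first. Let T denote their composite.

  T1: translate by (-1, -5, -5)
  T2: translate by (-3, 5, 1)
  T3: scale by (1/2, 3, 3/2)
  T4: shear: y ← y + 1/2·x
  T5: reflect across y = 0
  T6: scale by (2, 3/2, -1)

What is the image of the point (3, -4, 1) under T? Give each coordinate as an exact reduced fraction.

T(p) = (-1, 147/8, 9/2)

T1 translate by (-1, -5, -5): (3, -4, 1) → (2, -9, -4)
T2 translate by (-3, 5, 1): (2, -9, -4) → (-1, -4, -3)
T3 scale by (1/2, 3, 3/2): (-1, -4, -3) → (-1/2, -12, -9/2)
T4 shear: y ← y + 1/2·x: (-1/2, -12, -9/2) → (-1/2, -49/4, -9/2)
T5 reflect across y = 0: (-1/2, -49/4, -9/2) → (-1/2, 49/4, -9/2)
T6 scale by (2, 3/2, -1): (-1/2, 49/4, -9/2) → (-1, 147/8, 9/2)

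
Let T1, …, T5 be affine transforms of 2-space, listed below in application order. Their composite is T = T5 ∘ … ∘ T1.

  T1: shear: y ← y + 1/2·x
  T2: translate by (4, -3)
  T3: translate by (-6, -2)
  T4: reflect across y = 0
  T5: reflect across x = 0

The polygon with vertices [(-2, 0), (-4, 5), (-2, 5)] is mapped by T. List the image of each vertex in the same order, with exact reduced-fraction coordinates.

T1 shear: y ← y + 1/2·x: (-2, 0) → (-2, -1); (-4, 5) → (-4, 3); (-2, 5) → (-2, 4)
T2 translate by (4, -3): (-2, -1) → (2, -4); (-4, 3) → (0, 0); (-2, 4) → (2, 1)
T3 translate by (-6, -2): (2, -4) → (-4, -6); (0, 0) → (-6, -2); (2, 1) → (-4, -1)
T4 reflect across y = 0: (-4, -6) → (-4, 6); (-6, -2) → (-6, 2); (-4, -1) → (-4, 1)
T5 reflect across x = 0: (-4, 6) → (4, 6); (-6, 2) → (6, 2); (-4, 1) → (4, 1)

image vertices: (4, 6), (6, 2), (4, 1)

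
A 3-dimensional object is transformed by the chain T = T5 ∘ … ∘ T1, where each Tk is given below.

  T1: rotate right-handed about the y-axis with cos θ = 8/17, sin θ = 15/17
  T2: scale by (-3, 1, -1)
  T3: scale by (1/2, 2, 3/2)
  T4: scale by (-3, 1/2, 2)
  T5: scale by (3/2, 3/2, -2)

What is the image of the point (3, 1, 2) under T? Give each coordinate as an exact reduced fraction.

T1 rotate right-handed about the y-axis with cos θ = 8/17, sin θ = 15/17: (3, 1, 2) → (54/17, 1, -29/17)
T2 scale by (-3, 1, -1): (54/17, 1, -29/17) → (-162/17, 1, 29/17)
T3 scale by (1/2, 2, 3/2): (-162/17, 1, 29/17) → (-81/17, 2, 87/34)
T4 scale by (-3, 1/2, 2): (-81/17, 2, 87/34) → (243/17, 1, 87/17)
T5 scale by (3/2, 3/2, -2): (243/17, 1, 87/17) → (729/34, 3/2, -174/17)

T(p) = (729/34, 3/2, -174/17)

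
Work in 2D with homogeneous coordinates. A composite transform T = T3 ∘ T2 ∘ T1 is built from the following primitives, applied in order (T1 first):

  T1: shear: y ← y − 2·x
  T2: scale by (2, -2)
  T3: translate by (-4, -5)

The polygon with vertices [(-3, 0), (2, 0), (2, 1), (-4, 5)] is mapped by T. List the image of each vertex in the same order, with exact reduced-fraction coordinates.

T1 shear: y ← y − 2·x: (-3, 0) → (-3, 6); (2, 0) → (2, -4); (2, 1) → (2, -3); (-4, 5) → (-4, 13)
T2 scale by (2, -2): (-3, 6) → (-6, -12); (2, -4) → (4, 8); (2, -3) → (4, 6); (-4, 13) → (-8, -26)
T3 translate by (-4, -5): (-6, -12) → (-10, -17); (4, 8) → (0, 3); (4, 6) → (0, 1); (-8, -26) → (-12, -31)

image vertices: (-10, -17), (0, 3), (0, 1), (-12, -31)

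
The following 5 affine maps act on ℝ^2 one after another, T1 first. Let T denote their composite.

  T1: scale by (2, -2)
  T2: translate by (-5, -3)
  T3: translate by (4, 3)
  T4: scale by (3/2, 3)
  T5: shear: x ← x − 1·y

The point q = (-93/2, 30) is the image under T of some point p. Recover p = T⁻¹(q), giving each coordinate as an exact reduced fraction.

T1 = [2 0 0; 0 -2 0; 0 0 1]
T2·T1 = [2 0 -5; 0 -2 -3; 0 0 1]
T3·…·T1 = [2 0 -1; 0 -2 0; 0 0 1]
T4·…·T1 = [3 0 -3/2; 0 -6 0; 0 0 1]
T5·…·T1 = [3 6 -3/2; 0 -6 0; 0 0 1]
det M = -18; M⁻¹ = [1/3 1/3 1/2; 0 -1/6 0; 0 0 1]
M⁻¹ · (-93/2, 30)ᵀ = (-5, -5)ᵀ

p = (-5, -5)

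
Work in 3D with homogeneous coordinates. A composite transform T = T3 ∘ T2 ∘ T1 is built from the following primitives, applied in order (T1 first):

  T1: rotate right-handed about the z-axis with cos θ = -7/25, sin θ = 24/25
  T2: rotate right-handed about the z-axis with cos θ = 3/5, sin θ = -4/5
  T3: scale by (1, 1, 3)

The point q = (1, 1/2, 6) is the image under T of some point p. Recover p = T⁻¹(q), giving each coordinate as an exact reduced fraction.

p = (1, -1/2, 2)

T1 = [-7/25 -24/25 0 0; 24/25 -7/25 0 0; 0 0 1 0; 0 0 0 1]
T2·T1 = [3/5 -4/5 0 0; 4/5 3/5 0 0; 0 0 1 0; 0 0 0 1]
T3·…·T1 = [3/5 -4/5 0 0; 4/5 3/5 0 0; 0 0 3 0; 0 0 0 1]
det M = 3; M⁻¹ = [3/5 4/5 0 0; -4/5 3/5 0 0; 0 0 1/3 0; 0 0 0 1]
M⁻¹ · (1, 1/2, 6)ᵀ = (1, -1/2, 2)ᵀ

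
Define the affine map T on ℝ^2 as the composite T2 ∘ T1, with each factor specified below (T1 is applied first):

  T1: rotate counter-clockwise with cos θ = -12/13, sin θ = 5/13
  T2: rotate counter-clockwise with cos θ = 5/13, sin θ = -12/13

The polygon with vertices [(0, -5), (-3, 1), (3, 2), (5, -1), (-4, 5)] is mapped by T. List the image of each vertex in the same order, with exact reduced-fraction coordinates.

image vertices: (5, 0), (-1, -3), (-2, 3), (1, 5), (-5, -4)

T1 rotate counter-clockwise with cos θ = -12/13, sin θ = 5/13: (0, -5) → (25/13, 60/13); (-3, 1) → (31/13, -27/13); (3, 2) → (-46/13, -9/13); (5, -1) → (-55/13, 37/13); (-4, 5) → (23/13, -80/13)
T2 rotate counter-clockwise with cos θ = 5/13, sin θ = -12/13: (25/13, 60/13) → (5, 0); (31/13, -27/13) → (-1, -3); (-46/13, -9/13) → (-2, 3); (-55/13, 37/13) → (1, 5); (23/13, -80/13) → (-5, -4)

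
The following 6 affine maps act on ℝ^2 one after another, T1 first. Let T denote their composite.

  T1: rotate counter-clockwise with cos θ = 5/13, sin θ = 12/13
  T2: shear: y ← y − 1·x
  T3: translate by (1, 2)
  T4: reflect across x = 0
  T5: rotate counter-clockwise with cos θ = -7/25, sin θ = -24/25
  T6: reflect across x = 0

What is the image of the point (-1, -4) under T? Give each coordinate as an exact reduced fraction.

T1 rotate counter-clockwise with cos θ = 5/13, sin θ = 12/13: (-1, -4) → (43/13, -32/13)
T2 shear: y ← y − 1·x: (43/13, -32/13) → (43/13, -75/13)
T3 translate by (1, 2): (43/13, -75/13) → (56/13, -49/13)
T4 reflect across x = 0: (56/13, -49/13) → (-56/13, -49/13)
T5 rotate counter-clockwise with cos θ = -7/25, sin θ = -24/25: (-56/13, -49/13) → (-784/325, 1687/325)
T6 reflect across x = 0: (-784/325, 1687/325) → (784/325, 1687/325)

T(p) = (784/325, 1687/325)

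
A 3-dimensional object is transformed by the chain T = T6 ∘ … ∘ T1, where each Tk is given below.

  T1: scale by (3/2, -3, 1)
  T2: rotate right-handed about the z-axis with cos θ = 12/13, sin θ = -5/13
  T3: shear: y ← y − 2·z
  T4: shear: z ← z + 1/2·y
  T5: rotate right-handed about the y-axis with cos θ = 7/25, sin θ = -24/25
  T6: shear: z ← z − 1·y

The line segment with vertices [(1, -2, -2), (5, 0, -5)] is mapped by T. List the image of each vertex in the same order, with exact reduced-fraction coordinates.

T1 scale by (3/2, -3, 1): (1, -2, -2) → (3/2, 6, -2); (5, 0, -5) → (15/2, 0, -5)
T2 rotate right-handed about the z-axis with cos θ = 12/13, sin θ = -5/13: (3/2, 6, -2) → (48/13, 129/26, -2); (15/2, 0, -5) → (90/13, -75/26, -5)
T3 shear: y ← y − 2·z: (48/13, 129/26, -2) → (48/13, 233/26, -2); (90/13, -75/26, -5) → (90/13, 185/26, -5)
T4 shear: z ← z + 1/2·y: (48/13, 233/26, -2) → (48/13, 233/26, 129/52); (90/13, 185/26, -5) → (90/13, 185/26, -75/52)
T5 rotate right-handed about the y-axis with cos θ = 7/25, sin θ = -24/25: (48/13, 233/26, 129/52) → (-438/325, 233/26, 5511/1300); (90/13, 185/26, -75/52) → (216/65, 185/26, 1623/260)
T6 shear: z ← z − 1·y: (-438/325, 233/26, 5511/1300) → (-438/325, 233/26, -6139/1300); (216/65, 185/26, 1623/260) → (216/65, 185/26, -227/260)

image vertices: (-438/325, 233/26, -6139/1300), (216/65, 185/26, -227/260)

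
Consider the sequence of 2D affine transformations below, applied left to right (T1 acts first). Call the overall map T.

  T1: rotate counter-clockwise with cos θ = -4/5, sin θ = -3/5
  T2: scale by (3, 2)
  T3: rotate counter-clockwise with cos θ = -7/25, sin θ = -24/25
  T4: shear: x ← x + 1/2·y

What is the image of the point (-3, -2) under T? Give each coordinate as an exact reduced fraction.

T1 rotate counter-clockwise with cos θ = -4/5, sin θ = -3/5: (-3, -2) → (6/5, 17/5)
T2 scale by (3, 2): (6/5, 17/5) → (18/5, 34/5)
T3 rotate counter-clockwise with cos θ = -7/25, sin θ = -24/25: (18/5, 34/5) → (138/25, -134/25)
T4 shear: x ← x + 1/2·y: (138/25, -134/25) → (71/25, -134/25)

T(p) = (71/25, -134/25)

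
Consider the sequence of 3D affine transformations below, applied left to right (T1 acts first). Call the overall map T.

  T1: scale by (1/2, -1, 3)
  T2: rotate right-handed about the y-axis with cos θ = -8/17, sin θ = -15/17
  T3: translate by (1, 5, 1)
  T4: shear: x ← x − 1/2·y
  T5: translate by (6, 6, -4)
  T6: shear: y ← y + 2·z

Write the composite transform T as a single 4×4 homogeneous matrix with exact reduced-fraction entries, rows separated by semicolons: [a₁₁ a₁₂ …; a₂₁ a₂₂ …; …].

T = [-4/17 1/2 -45/17 9/2; 15/17 -1 -48/17 5; 15/34 0 -24/17 -3; 0 0 0 1]

T1 = [1/2 0 0 0; 0 -1 0 0; 0 0 3 0; 0 0 0 1]
T2·T1 = [-4/17 0 -45/17 0; 0 -1 0 0; 15/34 0 -24/17 0; 0 0 0 1]
T3·…·T1 = [-4/17 0 -45/17 1; 0 -1 0 5; 15/34 0 -24/17 1; 0 0 0 1]
T4·…·T1 = [-4/17 1/2 -45/17 -3/2; 0 -1 0 5; 15/34 0 -24/17 1; 0 0 0 1]
T5·…·T1 = [-4/17 1/2 -45/17 9/2; 0 -1 0 11; 15/34 0 -24/17 -3; 0 0 0 1]
T6·…·T1 = [-4/17 1/2 -45/17 9/2; 15/17 -1 -48/17 5; 15/34 0 -24/17 -3; 0 0 0 1]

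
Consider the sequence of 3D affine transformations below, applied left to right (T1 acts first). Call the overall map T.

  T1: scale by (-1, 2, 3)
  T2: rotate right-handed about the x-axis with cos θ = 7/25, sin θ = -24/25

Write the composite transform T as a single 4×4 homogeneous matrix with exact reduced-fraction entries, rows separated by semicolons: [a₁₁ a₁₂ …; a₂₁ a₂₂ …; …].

T = [-1 0 0 0; 0 14/25 72/25 0; 0 -48/25 21/25 0; 0 0 0 1]

T1 = [-1 0 0 0; 0 2 0 0; 0 0 3 0; 0 0 0 1]
T2·T1 = [-1 0 0 0; 0 14/25 72/25 0; 0 -48/25 21/25 0; 0 0 0 1]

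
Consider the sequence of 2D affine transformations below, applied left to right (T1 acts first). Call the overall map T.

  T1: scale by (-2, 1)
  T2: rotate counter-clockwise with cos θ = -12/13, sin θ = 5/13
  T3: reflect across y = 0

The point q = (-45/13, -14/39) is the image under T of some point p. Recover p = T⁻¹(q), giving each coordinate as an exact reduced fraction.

T1 = [-2 0 0; 0 1 0; 0 0 1]
T2·T1 = [24/13 -5/13 0; -10/13 -12/13 0; 0 0 1]
T3·…·T1 = [24/13 -5/13 0; 10/13 12/13 0; 0 0 1]
det M = 2; M⁻¹ = [6/13 5/26 0; -5/13 12/13 0; 0 0 1]
M⁻¹ · (-45/13, -14/39)ᵀ = (-5/3, 1)ᵀ

p = (-5/3, 1)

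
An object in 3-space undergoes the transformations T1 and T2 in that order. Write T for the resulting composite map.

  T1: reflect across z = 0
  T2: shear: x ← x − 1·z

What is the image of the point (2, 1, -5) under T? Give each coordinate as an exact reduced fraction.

T(p) = (-3, 1, 5)

T1 reflect across z = 0: (2, 1, -5) → (2, 1, 5)
T2 shear: x ← x − 1·z: (2, 1, 5) → (-3, 1, 5)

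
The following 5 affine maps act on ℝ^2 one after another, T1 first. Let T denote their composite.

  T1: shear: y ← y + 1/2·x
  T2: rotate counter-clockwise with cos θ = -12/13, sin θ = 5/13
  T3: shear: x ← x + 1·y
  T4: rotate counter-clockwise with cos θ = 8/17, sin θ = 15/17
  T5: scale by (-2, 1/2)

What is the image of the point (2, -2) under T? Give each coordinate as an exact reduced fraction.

T(p) = (36/13, 1/2)

T1 shear: y ← y + 1/2·x: (2, -2) → (2, -1)
T2 rotate counter-clockwise with cos θ = -12/13, sin θ = 5/13: (2, -1) → (-19/13, 22/13)
T3 shear: x ← x + 1·y: (-19/13, 22/13) → (3/13, 22/13)
T4 rotate counter-clockwise with cos θ = 8/17, sin θ = 15/17: (3/13, 22/13) → (-18/13, 1)
T5 scale by (-2, 1/2): (-18/13, 1) → (36/13, 1/2)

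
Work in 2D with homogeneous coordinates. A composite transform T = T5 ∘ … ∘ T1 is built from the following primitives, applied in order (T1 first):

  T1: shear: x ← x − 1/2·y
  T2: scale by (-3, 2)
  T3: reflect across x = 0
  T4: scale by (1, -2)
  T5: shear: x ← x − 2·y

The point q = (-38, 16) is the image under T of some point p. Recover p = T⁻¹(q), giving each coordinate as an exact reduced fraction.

p = (-4, -4)

T1 = [1 -1/2 0; 0 1 0; 0 0 1]
T2·T1 = [-3 3/2 0; 0 2 0; 0 0 1]
T3·…·T1 = [3 -3/2 0; 0 2 0; 0 0 1]
T4·…·T1 = [3 -3/2 0; 0 -4 0; 0 0 1]
T5·…·T1 = [3 13/2 0; 0 -4 0; 0 0 1]
det M = -12; M⁻¹ = [1/3 13/24 0; 0 -1/4 0; 0 0 1]
M⁻¹ · (-38, 16)ᵀ = (-4, -4)ᵀ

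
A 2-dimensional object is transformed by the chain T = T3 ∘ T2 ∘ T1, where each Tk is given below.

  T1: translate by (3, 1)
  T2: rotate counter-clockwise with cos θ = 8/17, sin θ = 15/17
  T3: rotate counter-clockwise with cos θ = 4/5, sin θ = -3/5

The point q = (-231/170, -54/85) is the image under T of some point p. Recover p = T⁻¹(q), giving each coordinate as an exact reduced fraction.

T1 = [1 0 3; 0 1 1; 0 0 1]
T2·T1 = [8/17 -15/17 9/17; 15/17 8/17 53/17; 0 0 1]
T3·…·T1 = [77/85 -36/85 39/17; 36/85 77/85 37/17; 0 0 1]
det M = 1; M⁻¹ = [77/85 36/85 -3; -36/85 77/85 -1; 0 0 1]
M⁻¹ · (-231/170, -54/85)ᵀ = (-9/2, -1)ᵀ

p = (-9/2, -1)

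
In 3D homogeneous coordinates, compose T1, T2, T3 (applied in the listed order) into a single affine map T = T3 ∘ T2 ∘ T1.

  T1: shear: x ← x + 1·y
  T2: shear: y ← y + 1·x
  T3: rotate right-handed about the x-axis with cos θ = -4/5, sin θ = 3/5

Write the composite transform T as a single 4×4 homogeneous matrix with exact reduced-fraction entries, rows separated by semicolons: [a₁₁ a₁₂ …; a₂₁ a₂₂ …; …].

T1 = [1 1 0 0; 0 1 0 0; 0 0 1 0; 0 0 0 1]
T2·T1 = [1 1 0 0; 1 2 0 0; 0 0 1 0; 0 0 0 1]
T3·…·T1 = [1 1 0 0; -4/5 -8/5 -3/5 0; 3/5 6/5 -4/5 0; 0 0 0 1]

T = [1 1 0 0; -4/5 -8/5 -3/5 0; 3/5 6/5 -4/5 0; 0 0 0 1]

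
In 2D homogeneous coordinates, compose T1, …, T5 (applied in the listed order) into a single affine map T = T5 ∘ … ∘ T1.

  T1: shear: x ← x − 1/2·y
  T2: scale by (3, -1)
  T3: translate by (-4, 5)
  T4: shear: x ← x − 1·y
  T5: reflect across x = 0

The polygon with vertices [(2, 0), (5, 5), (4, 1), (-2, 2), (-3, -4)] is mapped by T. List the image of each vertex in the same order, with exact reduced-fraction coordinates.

image vertices: (3, 5), (-7/2, 0), (-5/2, 4), (16, 3), (16, 9)

T1 shear: x ← x − 1/2·y: (2, 0) → (2, 0); (5, 5) → (5/2, 5); (4, 1) → (7/2, 1); (-2, 2) → (-3, 2); (-3, -4) → (-1, -4)
T2 scale by (3, -1): (2, 0) → (6, 0); (5/2, 5) → (15/2, -5); (7/2, 1) → (21/2, -1); (-3, 2) → (-9, -2); (-1, -4) → (-3, 4)
T3 translate by (-4, 5): (6, 0) → (2, 5); (15/2, -5) → (7/2, 0); (21/2, -1) → (13/2, 4); (-9, -2) → (-13, 3); (-3, 4) → (-7, 9)
T4 shear: x ← x − 1·y: (2, 5) → (-3, 5); (7/2, 0) → (7/2, 0); (13/2, 4) → (5/2, 4); (-13, 3) → (-16, 3); (-7, 9) → (-16, 9)
T5 reflect across x = 0: (-3, 5) → (3, 5); (7/2, 0) → (-7/2, 0); (5/2, 4) → (-5/2, 4); (-16, 3) → (16, 3); (-16, 9) → (16, 9)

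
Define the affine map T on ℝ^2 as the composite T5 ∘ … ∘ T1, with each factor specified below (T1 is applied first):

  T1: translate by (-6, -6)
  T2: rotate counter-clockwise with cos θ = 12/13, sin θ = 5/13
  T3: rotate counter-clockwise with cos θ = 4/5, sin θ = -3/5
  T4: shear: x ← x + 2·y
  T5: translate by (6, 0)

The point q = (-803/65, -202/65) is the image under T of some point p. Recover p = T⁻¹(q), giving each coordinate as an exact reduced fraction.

p = (-5, 0)

T1 = [1 0 -6; 0 1 -6; 0 0 1]
T2·T1 = [12/13 -5/13 -42/13; 5/13 12/13 -102/13; 0 0 1]
T3·…·T1 = [63/65 16/65 -474/65; -16/65 63/65 -282/65; 0 0 1]
T4·…·T1 = [31/65 142/65 -1038/65; -16/65 63/65 -282/65; 0 0 1]
T5·…·T1 = [31/65 142/65 -648/65; -16/65 63/65 -282/65; 0 0 1]
det M = 1; M⁻¹ = [63/65 -142/65 12/65; 16/65 31/65 294/65; 0 0 1]
M⁻¹ · (-803/65, -202/65)ᵀ = (-5, 0)ᵀ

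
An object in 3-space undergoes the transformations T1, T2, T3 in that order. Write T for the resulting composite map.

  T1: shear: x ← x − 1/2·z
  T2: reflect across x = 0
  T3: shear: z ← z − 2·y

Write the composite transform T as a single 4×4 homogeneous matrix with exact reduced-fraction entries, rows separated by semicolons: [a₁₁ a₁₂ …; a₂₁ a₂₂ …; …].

T = [-1 0 1/2 0; 0 1 0 0; 0 -2 1 0; 0 0 0 1]

T1 = [1 0 -1/2 0; 0 1 0 0; 0 0 1 0; 0 0 0 1]
T2·T1 = [-1 0 1/2 0; 0 1 0 0; 0 0 1 0; 0 0 0 1]
T3·…·T1 = [-1 0 1/2 0; 0 1 0 0; 0 -2 1 0; 0 0 0 1]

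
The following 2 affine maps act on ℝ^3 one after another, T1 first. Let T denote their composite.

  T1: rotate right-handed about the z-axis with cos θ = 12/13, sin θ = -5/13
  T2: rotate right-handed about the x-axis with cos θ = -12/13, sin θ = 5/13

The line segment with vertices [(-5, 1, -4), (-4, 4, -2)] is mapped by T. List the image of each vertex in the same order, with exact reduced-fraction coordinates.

image vertices: (-55/13, -184/169, 809/169), (-28/13, -686/169, 652/169)

T1 rotate right-handed about the z-axis with cos θ = 12/13, sin θ = -5/13: (-5, 1, -4) → (-55/13, 37/13, -4); (-4, 4, -2) → (-28/13, 68/13, -2)
T2 rotate right-handed about the x-axis with cos θ = -12/13, sin θ = 5/13: (-55/13, 37/13, -4) → (-55/13, -184/169, 809/169); (-28/13, 68/13, -2) → (-28/13, -686/169, 652/169)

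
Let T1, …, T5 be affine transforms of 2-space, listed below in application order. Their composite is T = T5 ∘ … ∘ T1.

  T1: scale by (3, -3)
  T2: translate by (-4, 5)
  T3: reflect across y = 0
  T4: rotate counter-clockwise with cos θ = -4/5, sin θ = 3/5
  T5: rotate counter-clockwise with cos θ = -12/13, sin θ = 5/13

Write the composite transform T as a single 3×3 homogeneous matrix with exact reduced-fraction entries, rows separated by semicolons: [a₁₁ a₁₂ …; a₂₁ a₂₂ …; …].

T = [99/65 168/65 -412/65; -168/65 99/65 59/65; 0 0 1]

T1 = [3 0 0; 0 -3 0; 0 0 1]
T2·T1 = [3 0 -4; 0 -3 5; 0 0 1]
T3·…·T1 = [3 0 -4; 0 3 -5; 0 0 1]
T4·…·T1 = [-12/5 -9/5 31/5; 9/5 -12/5 8/5; 0 0 1]
T5·…·T1 = [99/65 168/65 -412/65; -168/65 99/65 59/65; 0 0 1]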